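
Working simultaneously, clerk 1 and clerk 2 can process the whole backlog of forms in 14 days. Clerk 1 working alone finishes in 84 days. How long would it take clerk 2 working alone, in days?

84/5 days

Combined rate is 1/14 per day.
Known contribution: 1/84 per day.
So clerk 2's rate is 1/14 − 1/84 = 5/84, meaning 84/5 days alone.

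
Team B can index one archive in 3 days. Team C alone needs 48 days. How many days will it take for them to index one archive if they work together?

Combined rate: 1/3 + 1/48 = (16 + 1)/48 = 17/48 per day.
Time = 1 ÷ (17/48) = 48/17 days.

48/17 days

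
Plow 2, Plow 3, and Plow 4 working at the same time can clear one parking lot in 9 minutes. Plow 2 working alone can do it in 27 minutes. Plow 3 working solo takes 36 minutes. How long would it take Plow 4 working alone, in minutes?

108/5 minutes

Combined rate is 1/9 per minute.
Known contribution: 1/27 + 1/36 = (4 + 3)/108 = 7/108 per minute.
So Plow 4's rate is 1/9 − 7/108 = 5/108, meaning 108/5 minutes alone.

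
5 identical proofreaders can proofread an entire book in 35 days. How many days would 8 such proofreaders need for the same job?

175/8 days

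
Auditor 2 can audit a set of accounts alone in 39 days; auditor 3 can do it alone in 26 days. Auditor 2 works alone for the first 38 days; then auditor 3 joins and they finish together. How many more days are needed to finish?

2/5 days

In 38 days auditor 2 does 38/39 of the job, leaving 1/39.
Auditor 2 and auditor 3 together work at 5/78 per day, so finishing takes 1/39 ÷ 5/78 = 2/5 days.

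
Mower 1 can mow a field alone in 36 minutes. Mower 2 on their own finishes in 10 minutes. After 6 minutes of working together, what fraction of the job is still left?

Combined rate: 1/36 + 1/10 = (5 + 18)/180 = 23/180 per minute.
In 6 minutes they complete 6·23/180 = 23/30 of the job.
So 7/30 remains.

7/30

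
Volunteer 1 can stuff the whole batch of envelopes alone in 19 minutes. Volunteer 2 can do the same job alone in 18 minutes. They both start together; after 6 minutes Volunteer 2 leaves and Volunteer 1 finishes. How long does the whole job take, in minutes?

38/3 minutes

In the first 6 minutes the combined rate is 37/342, so 37/57 of the job is done, leaving 20/57.
After Volunteer 2 leaves the rate is 1/19 per minute; the remaining 20/57 takes 20/3 minutes.
Total = 6 + 20/3 = 38/3 minutes.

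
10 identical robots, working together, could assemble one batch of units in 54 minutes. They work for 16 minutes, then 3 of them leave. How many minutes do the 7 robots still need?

380/7 minutes

One robot does 1/540 of the job per minute.
After 16 minutes with 10 robots, 8/27 is done (19/27 left).
With 7 robots the rate is 7/540, so the rest takes 19/27 ÷ 7/540 = 380/7 minutes.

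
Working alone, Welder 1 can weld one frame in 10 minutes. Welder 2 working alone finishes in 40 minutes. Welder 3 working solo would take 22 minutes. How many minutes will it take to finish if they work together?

Combined rate: 1/10 + 1/40 + 1/22 = (44 + 11 + 20)/440 = 75/440 = 15/88 per minute.
Time = 1 ÷ (15/88) = 88/15 minutes.

88/15 minutes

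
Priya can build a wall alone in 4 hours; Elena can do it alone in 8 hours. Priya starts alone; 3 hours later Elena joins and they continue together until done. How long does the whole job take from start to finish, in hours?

11/3 hours

In 3 hours Priya does 3/4 of the job, leaving 1/4.
Priya and Elena together work at 3/8 per hour, so finishing takes 1/4 ÷ 3/8 = 2/3 hours.
Total time = 3 + 2/3 = 11/3 hours.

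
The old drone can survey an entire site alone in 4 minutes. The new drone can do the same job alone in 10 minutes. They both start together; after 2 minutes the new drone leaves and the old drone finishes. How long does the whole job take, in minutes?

In the first 2 minutes the combined rate is 7/20, so 7/10 of the job is done, leaving 3/10.
After the new drone leaves the rate is 1/4 per minute; the remaining 3/10 takes 6/5 minutes.
Total = 2 + 6/5 = 16/5 minutes.

16/5 minutes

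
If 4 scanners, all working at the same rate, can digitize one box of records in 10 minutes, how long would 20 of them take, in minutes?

2 minutes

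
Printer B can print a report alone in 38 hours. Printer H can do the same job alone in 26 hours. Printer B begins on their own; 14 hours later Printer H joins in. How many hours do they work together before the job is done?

In the first 14 hours Printer B alone does 14/38 = 7/19 of the job, leaving 12/19.
Once everyone is working, combined rate: 1/38 + 1/26 = (13 + 19)/494 = 32/494 = 16/247 per hour.
Remaining 12/19 at 16/247 per hour takes 39/4 hours.

39/4 hours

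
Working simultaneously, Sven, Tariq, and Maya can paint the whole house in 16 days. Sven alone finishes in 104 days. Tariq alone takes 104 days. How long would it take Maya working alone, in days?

208/9 days

Combined rate is 1/16 per day.
Known contribution: 1/104 + 1/104 = (1 + 1)/104 = 2/104 = 1/52 per day.
So Maya's rate is 1/16 − 1/52 = 9/208, meaning 208/9 days alone.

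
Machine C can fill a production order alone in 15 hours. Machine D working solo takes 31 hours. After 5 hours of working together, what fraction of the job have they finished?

Combined rate: 1/15 + 1/31 = (31 + 15)/465 = 46/465 per hour.
In 5 hours they complete 5·46/465 = 46/93 of the job.

46/93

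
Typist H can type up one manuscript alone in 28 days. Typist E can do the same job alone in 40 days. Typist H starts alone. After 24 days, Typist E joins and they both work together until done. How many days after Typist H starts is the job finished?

448/17 days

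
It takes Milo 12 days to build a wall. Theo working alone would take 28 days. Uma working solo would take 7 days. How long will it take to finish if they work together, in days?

42/11 days

Combined rate: 1/12 + 1/28 + 1/7 = (7 + 3 + 12)/84 = 22/84 = 11/42 per day.
Time = 1 ÷ (11/42) = 42/11 days.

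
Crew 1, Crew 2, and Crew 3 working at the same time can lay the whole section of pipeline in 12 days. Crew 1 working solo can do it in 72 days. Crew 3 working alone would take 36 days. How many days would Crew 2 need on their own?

24 days

Combined rate is 1/12 per day.
Known contribution: 1/72 + 1/36 = (1 + 2)/72 = 3/72 = 1/24 per day.
So Crew 2's rate is 1/12 − 1/24 = 1/24, meaning 24 days alone.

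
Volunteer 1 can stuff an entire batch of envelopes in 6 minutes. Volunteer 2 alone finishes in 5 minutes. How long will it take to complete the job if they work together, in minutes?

30/11 minutes

With two workers the combined time is the product over the sum: 6·5/(6+5) = 30/11 minutes.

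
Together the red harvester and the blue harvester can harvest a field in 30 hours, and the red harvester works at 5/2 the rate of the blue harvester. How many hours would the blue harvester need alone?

Let the blue harvester's rate be r; then the red harvester's rate is (5/2)r, so together (5/2 + 1)r = (7/2)r = 1/30.
Thus r = 1/105 per hour.
The blue harvester alone: 105 hours; the red harvester alone: 42 hours.

105 hours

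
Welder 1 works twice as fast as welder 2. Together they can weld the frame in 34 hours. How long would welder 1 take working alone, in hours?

Let welder 2's rate be r; then welder 1's rate is 2r, so together (2 + 1)r = 3r = 1/34.
Thus r = 1/102 per hour.
Welder 2 alone: 102 hours; welder 1 alone: 51 hours.

51 hours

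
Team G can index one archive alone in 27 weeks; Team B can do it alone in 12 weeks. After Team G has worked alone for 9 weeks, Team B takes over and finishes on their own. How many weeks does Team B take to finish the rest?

8 weeks

In 9 weeks Team G does 9/27 = 1/3 of the job, leaving 2/3.
Team B works at 1/12 per week, so finishing takes 2/3 ÷ 1/12 = 8 weeks.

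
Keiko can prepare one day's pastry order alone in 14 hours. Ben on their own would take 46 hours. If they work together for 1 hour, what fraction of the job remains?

Combined rate: 1/14 + 1/46 = (23 + 7)/322 = 30/322 = 15/161 per hour.
In 1 hour they complete 1·15/161 = 15/161 of the job.
So 146/161 remains.

146/161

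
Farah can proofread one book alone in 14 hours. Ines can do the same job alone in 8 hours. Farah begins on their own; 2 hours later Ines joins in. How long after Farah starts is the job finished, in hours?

70/11 hours

In the first 2 hours Farah alone does 2/14 = 1/7 of the job, leaving 6/7.
Once everyone is working, combined rate: 1/14 + 1/8 = (4 + 7)/56 = 11/56 per hour.
Remaining 6/7 at 11/56 per hour takes 48/11 hours.
Total from the start = 2 + 48/11 = 70/11 hours.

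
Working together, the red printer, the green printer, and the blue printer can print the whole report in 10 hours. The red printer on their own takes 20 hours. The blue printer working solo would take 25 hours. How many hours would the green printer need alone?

100 hours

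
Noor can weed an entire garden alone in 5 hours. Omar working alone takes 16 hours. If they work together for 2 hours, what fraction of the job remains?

19/40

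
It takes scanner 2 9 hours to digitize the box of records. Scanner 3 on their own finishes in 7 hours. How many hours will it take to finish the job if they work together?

With two workers the combined time is the product over the sum: 9·7/(9+7) = 63/16 hours.

63/16 hours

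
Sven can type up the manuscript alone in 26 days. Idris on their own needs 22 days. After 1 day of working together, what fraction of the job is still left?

131/143

Combined rate: 1/26 + 1/22 = (11 + 13)/286 = 24/286 = 12/143 per day.
In 1 day they complete 1·12/143 = 12/143 of the job.
So 131/143 remains.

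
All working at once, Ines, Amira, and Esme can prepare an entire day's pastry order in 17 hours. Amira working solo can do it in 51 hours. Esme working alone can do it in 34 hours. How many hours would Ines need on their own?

Combined rate is 1/17 per hour.
Known contribution: 1/51 + 1/34 = (2 + 3)/102 = 5/102 per hour.
So Ines's rate is 1/17 − 5/102 = 1/102, meaning 102 hours alone.

102 hours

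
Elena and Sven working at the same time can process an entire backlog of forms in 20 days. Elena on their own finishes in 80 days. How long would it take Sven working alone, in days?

Combined rate is 1/20 per day.
Known contribution: 1/80 per day.
So Sven's rate is 1/20 − 1/80 = 3/80, meaning 80/3 days alone.

80/3 days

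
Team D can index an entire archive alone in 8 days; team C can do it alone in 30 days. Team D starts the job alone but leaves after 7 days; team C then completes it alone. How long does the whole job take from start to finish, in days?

In 7 days team D does 7/8 of the job, leaving 1/8.
Team C works at 1/30 per day, so finishing takes 1/8 ÷ 1/30 = 15/4 days.
Total time = 7 + 15/4 = 43/4 days.

43/4 days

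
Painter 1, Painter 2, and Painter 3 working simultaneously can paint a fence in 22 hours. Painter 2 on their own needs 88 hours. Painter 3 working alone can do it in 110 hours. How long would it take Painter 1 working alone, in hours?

40 hours

Combined rate is 1/22 per hour.
Known contribution: 1/88 + 1/110 = (5 + 4)/440 = 9/440 per hour.
So Painter 1's rate is 1/22 − 9/440 = 1/40, meaning 40 hours alone.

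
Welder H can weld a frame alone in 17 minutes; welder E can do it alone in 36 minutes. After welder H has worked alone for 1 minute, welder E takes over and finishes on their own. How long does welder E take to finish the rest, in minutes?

576/17 minutes

In 1 minute welder H does 1/17 of the job, leaving 16/17.
Welder E works at 1/36 per minute, so finishing takes 16/17 ÷ 1/36 = 576/17 minutes.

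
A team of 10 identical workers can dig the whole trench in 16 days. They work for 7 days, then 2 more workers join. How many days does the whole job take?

29/2 days

One worker does 1/160 of the job per day.
After 7 days with 10 workers, 7/16 is done (9/16 left).
With 12 workers the rate is 12/160 = 3/40, so the rest takes 9/16 ÷ 3/40 = 15/2 days.
Total = 7 + 15/2 = 29/2 days.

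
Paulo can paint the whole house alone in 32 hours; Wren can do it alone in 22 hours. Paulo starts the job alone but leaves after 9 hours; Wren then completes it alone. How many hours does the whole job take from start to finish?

397/16 hours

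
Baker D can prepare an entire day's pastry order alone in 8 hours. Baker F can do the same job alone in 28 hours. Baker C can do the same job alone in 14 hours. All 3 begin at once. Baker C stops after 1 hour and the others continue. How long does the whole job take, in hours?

In the first 1 hour the combined rate is 13/56, so 13/56 of the job is done, leaving 43/56.
After Baker C leaves the rate is 9/56 per hour; the remaining 43/56 takes 43/9 hours.
Total = 1 + 43/9 = 52/9 hours.

52/9 hours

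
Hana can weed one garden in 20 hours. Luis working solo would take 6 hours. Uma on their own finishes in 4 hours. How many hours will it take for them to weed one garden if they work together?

Combined rate: 1/20 + 1/6 + 1/4 = (3 + 10 + 15)/60 = 28/60 = 7/15 per hour.
Time = 1 ÷ (7/15) = 15/7 hours.

15/7 hours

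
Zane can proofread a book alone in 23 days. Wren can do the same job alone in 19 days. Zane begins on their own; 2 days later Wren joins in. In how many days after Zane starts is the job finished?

23/2 days

In the first 2 days Zane alone does 2/23 of the job, leaving 21/23.
Once everyone is working, combined rate: 1/23 + 1/19 = (19 + 23)/437 = 42/437 per day.
Remaining 21/23 at 42/437 per day takes 19/2 days.
Total from the start = 2 + 19/2 = 23/2 days.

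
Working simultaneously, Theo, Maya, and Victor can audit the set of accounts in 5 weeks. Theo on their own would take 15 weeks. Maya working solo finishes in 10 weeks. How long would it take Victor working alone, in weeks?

30 weeks

Combined rate is 1/5 per week.
Known contribution: 1/15 + 1/10 = (2 + 3)/30 = 5/30 = 1/6 per week.
So Victor's rate is 1/5 − 1/6 = 1/30, meaning 30 weeks alone.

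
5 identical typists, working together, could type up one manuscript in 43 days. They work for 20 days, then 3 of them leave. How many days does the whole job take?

One typist does 1/215 of the job per day.
After 20 days with 5 typists, 20/43 is done (23/43 left).
With 2 typists the rate is 2/215, so the rest takes 23/43 ÷ 2/215 = 115/2 days.
Total = 20 + 115/2 = 155/2 days.

155/2 days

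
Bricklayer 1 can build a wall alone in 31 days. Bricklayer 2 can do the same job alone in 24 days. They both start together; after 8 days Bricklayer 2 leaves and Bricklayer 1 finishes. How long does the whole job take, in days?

62/3 days

In the first 8 days the combined rate is 55/744, so 55/93 of the job is done, leaving 38/93.
After Bricklayer 2 leaves the rate is 1/31 per day; the remaining 38/93 takes 38/3 days.
Total = 8 + 38/3 = 62/3 days.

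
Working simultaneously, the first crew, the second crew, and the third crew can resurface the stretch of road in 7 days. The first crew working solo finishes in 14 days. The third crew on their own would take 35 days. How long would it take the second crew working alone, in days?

Combined rate is 1/7 per day.
Known contribution: 1/14 + 1/35 = (5 + 2)/70 = 7/70 = 1/10 per day.
So the second crew's rate is 1/7 − 1/10 = 3/70, meaning 70/3 days alone.

70/3 days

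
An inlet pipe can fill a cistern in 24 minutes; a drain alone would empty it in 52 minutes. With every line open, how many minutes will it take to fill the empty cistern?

312/7 minutes

Net rate = 1/24 − 1/52 = (13 − 6)/312 = 7/312 per minute.
Filling time = 1 ÷ (7/312) = 312/7 minutes.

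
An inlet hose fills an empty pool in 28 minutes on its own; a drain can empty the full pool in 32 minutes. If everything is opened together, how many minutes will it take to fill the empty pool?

Net rate = 1/28 − 1/32 = (8 − 7)/224 = 1/224 per minute.
Filling time = 1 ÷ (1/224) = 224 minutes.

224 minutes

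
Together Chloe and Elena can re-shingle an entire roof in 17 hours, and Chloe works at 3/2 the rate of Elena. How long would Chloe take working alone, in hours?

85/3 hours

Let Elena's rate be r; then Chloe's rate is (3/2)r, so together (3/2 + 1)r = (5/2)r = 1/17.
Thus r = 2/85 per hour.
Elena alone: 85/2 hours; Chloe alone: 85/3 hours.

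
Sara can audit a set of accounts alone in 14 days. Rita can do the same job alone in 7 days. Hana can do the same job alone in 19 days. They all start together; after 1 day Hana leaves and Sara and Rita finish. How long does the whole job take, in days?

84/19 days

In the first 1 day the combined rate is 71/266, so 71/266 of the job is done, leaving 195/266.
After Hana leaves the rate is 3/14 per day; the remaining 195/266 takes 65/19 days.
Total = 1 + 65/19 = 84/19 days.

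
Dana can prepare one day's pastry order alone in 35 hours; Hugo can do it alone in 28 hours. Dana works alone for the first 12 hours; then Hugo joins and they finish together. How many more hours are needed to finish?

92/9 hours

In 12 hours Dana does 12/35 of the job, leaving 23/35.
Dana and Hugo together work at 9/140 per hour, so finishing takes 23/35 ÷ 9/140 = 92/9 hours.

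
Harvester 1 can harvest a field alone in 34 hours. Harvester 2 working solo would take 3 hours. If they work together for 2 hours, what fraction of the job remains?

14/51

Combined rate: 1/34 + 1/3 = (3 + 34)/102 = 37/102 per hour.
In 2 hours they complete 2·37/102 = 37/51 of the job.
So 14/51 remains.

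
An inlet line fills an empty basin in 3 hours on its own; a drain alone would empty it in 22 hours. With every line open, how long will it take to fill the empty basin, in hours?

Net rate = 1/3 − 1/22 = (22 − 3)/66 = 19/66 per hour.
Filling time = 1 ÷ (19/66) = 66/19 hours.

66/19 hours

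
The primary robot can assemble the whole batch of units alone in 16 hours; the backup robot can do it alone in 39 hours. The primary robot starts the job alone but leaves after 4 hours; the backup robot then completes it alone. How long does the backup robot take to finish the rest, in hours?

117/4 hours

In 4 hours the primary robot does 4/16 = 1/4 of the job, leaving 3/4.
The backup robot works at 1/39 per hour, so finishing takes 3/4 ÷ 1/39 = 117/4 hours.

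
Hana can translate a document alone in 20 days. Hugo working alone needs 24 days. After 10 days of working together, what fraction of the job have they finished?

Combined rate: 1/20 + 1/24 = (6 + 5)/120 = 11/120 per day.
In 10 days they complete 10·11/120 = 11/12 of the job.

11/12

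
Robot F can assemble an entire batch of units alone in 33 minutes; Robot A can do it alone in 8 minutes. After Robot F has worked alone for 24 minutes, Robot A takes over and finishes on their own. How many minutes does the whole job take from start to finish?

288/11 minutes

In 24 minutes Robot F does 24/33 = 8/11 of the job, leaving 3/11.
Robot A works at 1/8 per minute, so finishing takes 3/11 ÷ 1/8 = 24/11 minutes.
Total time = 24 + 24/11 = 288/11 minutes.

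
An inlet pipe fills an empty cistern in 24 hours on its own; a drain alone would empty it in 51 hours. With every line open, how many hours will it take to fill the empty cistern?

136/3 hours

Net rate = 1/24 − 1/51 = (17 − 8)/408 = 9/408 = 3/136 per hour.
Filling time = 1 ÷ (3/136) = 136/3 hours.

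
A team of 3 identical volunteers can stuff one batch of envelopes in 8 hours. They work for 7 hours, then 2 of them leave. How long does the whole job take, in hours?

10 hours

One volunteer does 1/24 of the job per hour.
After 7 hours with 3 volunteers, 7/8 is done (1/8 left).
With 1 volunteer the rate is 1/24, so the rest takes 1/8 ÷ 1/24 = 3 hours.
Total = 7 + 3 = 10 hours.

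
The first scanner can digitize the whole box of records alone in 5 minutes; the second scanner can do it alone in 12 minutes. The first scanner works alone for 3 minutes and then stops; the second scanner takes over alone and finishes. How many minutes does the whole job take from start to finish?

39/5 minutes

In 3 minutes the first scanner does 3/5 of the job, leaving 2/5.
The second scanner works at 1/12 per minute, so finishing takes 2/5 ÷ 1/12 = 24/5 minutes.
Total time = 3 + 24/5 = 39/5 minutes.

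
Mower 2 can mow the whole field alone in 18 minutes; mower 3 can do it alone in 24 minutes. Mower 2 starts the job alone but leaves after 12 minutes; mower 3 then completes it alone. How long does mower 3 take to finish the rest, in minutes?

8 minutes

In 12 minutes mower 2 does 12/18 = 2/3 of the job, leaving 1/3.
Mower 3 works at 1/24 per minute, so finishing takes 1/3 ÷ 1/24 = 8 minutes.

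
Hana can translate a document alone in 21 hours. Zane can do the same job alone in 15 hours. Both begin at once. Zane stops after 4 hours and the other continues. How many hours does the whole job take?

77/5 hours

In the first 4 hours the combined rate is 4/35, so 16/35 of the job is done, leaving 19/35.
After Zane leaves the rate is 1/21 per hour; the remaining 19/35 takes 57/5 hours.
Total = 4 + 57/5 = 77/5 hours.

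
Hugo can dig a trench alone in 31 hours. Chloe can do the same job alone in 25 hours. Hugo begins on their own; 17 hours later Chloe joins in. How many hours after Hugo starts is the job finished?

93/4 hours

In the first 17 hours Hugo alone does 17/31 of the job, leaving 14/31.
Once everyone is working, combined rate: 1/31 + 1/25 = (25 + 31)/775 = 56/775 per hour.
Remaining 14/31 at 56/775 per hour takes 25/4 hours.
Total from the start = 17 + 25/4 = 93/4 hours.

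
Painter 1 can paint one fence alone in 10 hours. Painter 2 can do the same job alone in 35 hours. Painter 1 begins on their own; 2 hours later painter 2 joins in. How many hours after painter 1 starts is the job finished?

In the first 2 hours painter 1 alone does 2/10 = 1/5 of the job, leaving 4/5.
Once everyone is working, combined rate: 1/10 + 1/35 = (7 + 2)/70 = 9/70 per hour.
Remaining 4/5 at 9/70 per hour takes 56/9 hours.
Total from the start = 2 + 56/9 = 74/9 hours.

74/9 hours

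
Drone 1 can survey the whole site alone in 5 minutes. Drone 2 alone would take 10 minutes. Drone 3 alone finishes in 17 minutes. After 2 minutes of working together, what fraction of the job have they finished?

61/85

Combined rate: 1/5 + 1/10 + 1/17 = (34 + 17 + 10)/170 = 61/170 per minute.
In 2 minutes they complete 2·61/170 = 61/85 of the job.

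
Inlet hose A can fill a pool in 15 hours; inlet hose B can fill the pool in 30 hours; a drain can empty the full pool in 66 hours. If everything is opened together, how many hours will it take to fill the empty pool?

Net rate = 1/15 + 1/30 − 1/66 = (22 + 11 − 5)/330 = 28/330 = 14/165 per hour.
Filling time = 1 ÷ (14/165) = 165/14 hours.

165/14 hours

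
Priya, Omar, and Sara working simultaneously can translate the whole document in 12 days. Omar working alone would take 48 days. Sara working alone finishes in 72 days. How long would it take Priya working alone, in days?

144/7 days

Combined rate is 1/12 per day.
Known contribution: 1/48 + 1/72 = (3 + 2)/144 = 5/144 per day.
So Priya's rate is 1/12 − 5/144 = 7/144, meaning 144/7 days alone.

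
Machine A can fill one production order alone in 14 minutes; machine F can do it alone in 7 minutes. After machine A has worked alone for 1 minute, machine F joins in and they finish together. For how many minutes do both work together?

13/3 minutes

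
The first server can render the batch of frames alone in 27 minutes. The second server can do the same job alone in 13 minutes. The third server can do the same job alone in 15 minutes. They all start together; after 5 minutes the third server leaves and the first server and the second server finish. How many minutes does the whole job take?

117/20 minutes

In the first 5 minutes the combined rate is 317/1755, so 317/351 of the job is done, leaving 34/351.
After the third server leaves the rate is 40/351 per minute; the remaining 34/351 takes 17/20 minutes.
Total = 5 + 17/20 = 117/20 minutes.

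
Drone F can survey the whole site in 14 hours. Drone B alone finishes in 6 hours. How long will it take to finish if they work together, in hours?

21/5 hours

With two workers the combined time is the product over the sum: 14·6/(14+6) = 84/20 = 21/5 hours.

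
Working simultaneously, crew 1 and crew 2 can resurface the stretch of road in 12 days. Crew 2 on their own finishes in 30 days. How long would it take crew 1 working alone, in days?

Combined rate is 1/12 per day.
Known contribution: 1/30 per day.
So crew 1's rate is 1/12 − 1/30 = 1/20, meaning 20 days alone.

20 days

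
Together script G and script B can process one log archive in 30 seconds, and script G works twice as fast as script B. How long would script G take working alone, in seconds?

Let script B's rate be r; then script G's rate is 2r, so together (2 + 1)r = 3r = 1/30.
Thus r = 1/90 per second.
Script B alone: 90 seconds; script G alone: 45 seconds.

45 seconds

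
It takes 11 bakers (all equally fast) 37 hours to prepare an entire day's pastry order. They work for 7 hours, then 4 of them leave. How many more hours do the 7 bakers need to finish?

330/7 hours

One baker does 1/407 of the job per hour.
After 7 hours with 11 bakers, 7/37 is done (30/37 left).
With 7 bakers the rate is 7/407, so the rest takes 30/37 ÷ 7/407 = 330/7 hours.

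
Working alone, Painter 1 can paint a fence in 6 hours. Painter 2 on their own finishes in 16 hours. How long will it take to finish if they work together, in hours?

48/11 hours

Combined rate: 1/6 + 1/16 = (8 + 3)/48 = 11/48 per hour.
Time = 1 ÷ (11/48) = 48/11 hours.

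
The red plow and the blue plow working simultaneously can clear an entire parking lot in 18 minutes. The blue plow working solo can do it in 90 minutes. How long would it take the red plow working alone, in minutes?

45/2 minutes

Combined rate is 1/18 per minute.
Known contribution: 1/90 per minute.
So the red plow's rate is 1/18 − 1/90 = 2/45, meaning 45/2 minutes alone.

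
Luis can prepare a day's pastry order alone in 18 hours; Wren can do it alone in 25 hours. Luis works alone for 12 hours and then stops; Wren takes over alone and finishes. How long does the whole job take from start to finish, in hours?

61/3 hours

In 12 hours Luis does 12/18 = 2/3 of the job, leaving 1/3.
Wren works at 1/25 per hour, so finishing takes 1/3 ÷ 1/25 = 25/3 hours.
Total time = 12 + 25/3 = 61/3 hours.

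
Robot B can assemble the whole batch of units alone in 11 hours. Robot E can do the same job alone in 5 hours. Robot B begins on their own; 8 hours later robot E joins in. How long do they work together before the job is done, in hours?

15/16 hours

In the first 8 hours robot B alone does 8/11 of the job, leaving 3/11.
Once everyone is working, combined rate: 1/11 + 1/5 = (5 + 11)/55 = 16/55 per hour.
Remaining 3/11 at 16/55 per hour takes 15/16 hours.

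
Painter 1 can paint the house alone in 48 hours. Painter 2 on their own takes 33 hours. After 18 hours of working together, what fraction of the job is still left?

7/88

Combined rate: 1/48 + 1/33 = (11 + 16)/528 = 27/528 = 9/176 per hour.
In 18 hours they complete 18·9/176 = 81/88 of the job.
So 7/88 remains.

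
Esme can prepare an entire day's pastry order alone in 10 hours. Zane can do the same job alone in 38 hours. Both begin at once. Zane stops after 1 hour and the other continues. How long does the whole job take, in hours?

185/19 hours

In the first 1 hour the combined rate is 12/95, so 12/95 of the job is done, leaving 83/95.
After Zane leaves the rate is 1/10 per hour; the remaining 83/95 takes 166/19 hours.
Total = 1 + 166/19 = 185/19 hours.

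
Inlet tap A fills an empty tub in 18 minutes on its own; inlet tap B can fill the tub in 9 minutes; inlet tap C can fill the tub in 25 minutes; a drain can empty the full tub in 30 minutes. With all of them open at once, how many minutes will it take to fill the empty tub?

Net rate = 1/18 + 1/9 + 1/25 − 1/30 = (25 + 50 + 18 − 15)/450 = 78/450 = 13/75 per minute.
Filling time = 1 ÷ (13/75) = 75/13 minutes.

75/13 minutes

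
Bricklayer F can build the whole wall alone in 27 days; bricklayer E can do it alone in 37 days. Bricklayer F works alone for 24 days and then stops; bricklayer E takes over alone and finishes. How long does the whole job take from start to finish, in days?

In 24 days bricklayer F does 24/27 = 8/9 of the job, leaving 1/9.
Bricklayer E works at 1/37 per day, so finishing takes 1/9 ÷ 1/37 = 37/9 days.
Total time = 24 + 37/9 = 253/9 days.

253/9 days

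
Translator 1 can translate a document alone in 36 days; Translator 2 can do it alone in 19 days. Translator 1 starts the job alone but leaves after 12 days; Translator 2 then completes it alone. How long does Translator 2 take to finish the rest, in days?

In 12 days Translator 1 does 12/36 = 1/3 of the job, leaving 2/3.
Translator 2 works at 1/19 per day, so finishing takes 2/3 ÷ 1/19 = 38/3 days.

38/3 days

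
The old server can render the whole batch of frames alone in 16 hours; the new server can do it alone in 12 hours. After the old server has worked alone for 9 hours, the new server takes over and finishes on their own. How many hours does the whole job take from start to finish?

57/4 hours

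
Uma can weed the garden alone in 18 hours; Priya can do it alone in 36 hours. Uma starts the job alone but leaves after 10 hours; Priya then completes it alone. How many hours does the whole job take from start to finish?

In 10 hours Uma does 10/18 = 5/9 of the job, leaving 4/9.
Priya works at 1/36 per hour, so finishing takes 4/9 ÷ 1/36 = 16 hours.
Total time = 10 + 16 = 26 hours.

26 hours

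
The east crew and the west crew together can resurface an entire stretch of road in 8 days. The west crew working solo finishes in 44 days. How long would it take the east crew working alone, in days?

88/9 days

Combined rate is 1/8 per day.
Known contribution: 1/44 per day.
So the east crew's rate is 1/8 − 1/44 = 9/88, meaning 88/9 days alone.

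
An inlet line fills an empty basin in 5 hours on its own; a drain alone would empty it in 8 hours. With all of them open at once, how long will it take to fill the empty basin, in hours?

Net rate = 1/5 − 1/8 = (8 − 5)/40 = 3/40 per hour.
Filling time = 1 ÷ (3/40) = 40/3 hours.

40/3 hours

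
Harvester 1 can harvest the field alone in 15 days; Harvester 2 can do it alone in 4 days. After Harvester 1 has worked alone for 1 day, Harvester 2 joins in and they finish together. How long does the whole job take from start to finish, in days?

In 1 day Harvester 1 does 1/15 of the job, leaving 14/15.
Harvester 1 and Harvester 2 together work at 19/60 per day, so finishing takes 14/15 ÷ 19/60 = 56/19 days.
Total time = 1 + 56/19 = 75/19 days.

75/19 days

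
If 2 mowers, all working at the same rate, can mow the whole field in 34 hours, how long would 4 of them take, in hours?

Total work is 2·34 = 68 mower-hours.
With 4 mowers: 68/4 = 17 hours.

17 hours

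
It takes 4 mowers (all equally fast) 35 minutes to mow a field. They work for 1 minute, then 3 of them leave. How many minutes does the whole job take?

One mower does 1/140 of the job per minute.
After 1 minute with 4 mowers, 1/35 is done (34/35 left).
With 1 mower the rate is 1/140, so the rest takes 34/35 ÷ 1/140 = 136 minutes.
Total = 1 + 136 = 137 minutes.

137 minutes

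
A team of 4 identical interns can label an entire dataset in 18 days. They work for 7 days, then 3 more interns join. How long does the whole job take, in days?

One intern does 1/72 of the job per day.
After 7 days with 4 interns, 7/18 is done (11/18 left).
With 7 interns the rate is 7/72, so the rest takes 11/18 ÷ 7/72 = 44/7 days.
Total = 7 + 44/7 = 93/7 days.

93/7 days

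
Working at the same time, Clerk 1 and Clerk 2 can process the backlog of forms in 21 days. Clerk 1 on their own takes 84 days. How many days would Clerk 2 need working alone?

28 days

Combined rate is 1/21 per day.
Known contribution: 1/84 per day.
So Clerk 2's rate is 1/21 − 1/84 = 1/28, meaning 28 days alone.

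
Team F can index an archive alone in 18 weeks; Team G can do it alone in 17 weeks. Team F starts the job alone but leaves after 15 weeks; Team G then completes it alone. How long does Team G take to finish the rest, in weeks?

17/6 weeks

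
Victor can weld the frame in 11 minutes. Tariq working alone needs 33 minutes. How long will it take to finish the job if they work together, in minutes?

33/4 minutes

Combined rate: 1/11 + 1/33 = (3 + 1)/33 = 4/33 per minute.
Time = 1 ÷ (4/33) = 33/4 minutes.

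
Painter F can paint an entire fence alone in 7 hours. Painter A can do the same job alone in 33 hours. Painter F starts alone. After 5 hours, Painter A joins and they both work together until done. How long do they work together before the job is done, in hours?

In the first 5 hours Painter F alone does 5/7 of the job, leaving 2/7.
Once everyone is working, combined rate: 1/7 + 1/33 = (33 + 7)/231 = 40/231 per hour.
Remaining 2/7 at 40/231 per hour takes 33/20 hours.

33/20 hours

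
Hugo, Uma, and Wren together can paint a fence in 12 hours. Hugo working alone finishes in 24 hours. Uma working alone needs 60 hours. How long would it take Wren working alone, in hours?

40 hours

Combined rate is 1/12 per hour.
Known contribution: 1/24 + 1/60 = (5 + 2)/120 = 7/120 per hour.
So Wren's rate is 1/12 − 7/120 = 1/40, meaning 40 hours alone.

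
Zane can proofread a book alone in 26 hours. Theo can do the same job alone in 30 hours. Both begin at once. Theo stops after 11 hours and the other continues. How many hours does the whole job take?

247/15 hours

In the first 11 hours the combined rate is 14/195, so 154/195 of the job is done, leaving 41/195.
After Theo leaves the rate is 1/26 per hour; the remaining 41/195 takes 82/15 hours.
Total = 11 + 82/15 = 247/15 hours.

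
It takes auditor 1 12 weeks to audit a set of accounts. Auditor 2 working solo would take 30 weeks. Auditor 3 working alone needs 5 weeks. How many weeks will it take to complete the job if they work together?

Combined rate: 1/12 + 1/30 + 1/5 = (5 + 2 + 12)/60 = 19/60 per week.
Time = 1 ÷ (19/60) = 60/19 weeks.

60/19 weeks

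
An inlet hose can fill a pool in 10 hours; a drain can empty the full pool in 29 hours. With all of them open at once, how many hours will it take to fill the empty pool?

290/19 hours

Net rate = 1/10 − 1/29 = (29 − 10)/290 = 19/290 per hour.
Filling time = 1 ÷ (19/290) = 290/19 hours.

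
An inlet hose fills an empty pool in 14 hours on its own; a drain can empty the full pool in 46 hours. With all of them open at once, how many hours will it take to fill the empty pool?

161/8 hours

Net rate = 1/14 − 1/46 = (23 − 7)/322 = 16/322 = 8/161 per hour.
Filling time = 1 ÷ (8/161) = 161/8 hours.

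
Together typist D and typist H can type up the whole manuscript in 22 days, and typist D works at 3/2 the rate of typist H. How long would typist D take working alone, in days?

Let typist H's rate be r; then typist D's rate is (3/2)r, so together (3/2 + 1)r = (5/2)r = 1/22.
Thus r = 1/55 per day.
Typist H alone: 55 days; typist D alone: 110/3 days.

110/3 days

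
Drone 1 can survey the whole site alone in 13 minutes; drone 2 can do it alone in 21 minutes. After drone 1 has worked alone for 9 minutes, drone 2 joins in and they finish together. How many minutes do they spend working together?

In 9 minutes drone 1 does 9/13 of the job, leaving 4/13.
Drone 1 and drone 2 together work at 34/273 per minute, so finishing takes 4/13 ÷ 34/273 = 42/17 minutes.

42/17 minutes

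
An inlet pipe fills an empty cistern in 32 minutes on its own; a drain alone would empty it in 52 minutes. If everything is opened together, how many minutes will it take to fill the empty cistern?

Net rate = 1/32 − 1/52 = (13 − 8)/416 = 5/416 per minute.
Filling time = 1 ÷ (5/416) = 416/5 minutes.

416/5 minutes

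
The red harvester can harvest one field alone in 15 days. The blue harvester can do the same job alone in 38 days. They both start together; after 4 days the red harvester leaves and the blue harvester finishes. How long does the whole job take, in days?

In the first 4 days the combined rate is 53/570, so 106/285 of the job is done, leaving 179/285.
After the red harvester leaves the rate is 1/38 per day; the remaining 179/285 takes 358/15 days.
Total = 4 + 358/15 = 418/15 days.

418/15 days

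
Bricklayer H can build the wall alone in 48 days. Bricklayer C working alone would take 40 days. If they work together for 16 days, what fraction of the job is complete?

11/15

Combined rate: 1/48 + 1/40 = (5 + 6)/240 = 11/240 per day.
In 16 days they complete 16·11/240 = 11/15 of the job.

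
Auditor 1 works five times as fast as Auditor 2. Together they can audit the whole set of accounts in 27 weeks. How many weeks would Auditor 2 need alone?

Let Auditor 2's rate be r; then Auditor 1's rate is 5r, so together (5 + 1)r = 6r = 1/27.
Thus r = 1/162 per week.
Auditor 2 alone: 162 weeks; Auditor 1 alone: 162/5 weeks.

162 weeks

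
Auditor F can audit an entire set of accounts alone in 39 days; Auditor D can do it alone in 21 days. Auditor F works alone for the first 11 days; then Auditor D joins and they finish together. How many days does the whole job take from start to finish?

104/5 days

In 11 days Auditor F does 11/39 of the job, leaving 28/39.
Auditor F and Auditor D together work at 20/273 per day, so finishing takes 28/39 ÷ 20/273 = 49/5 days.
Total time = 11 + 49/5 = 104/5 days.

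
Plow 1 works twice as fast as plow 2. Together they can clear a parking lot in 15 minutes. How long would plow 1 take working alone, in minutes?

Let plow 2's rate be r; then plow 1's rate is 2r, so together (2 + 1)r = 3r = 1/15.
Thus r = 1/45 per minute.
Plow 2 alone: 45 minutes; plow 1 alone: 45/2 minutes.

45/2 minutes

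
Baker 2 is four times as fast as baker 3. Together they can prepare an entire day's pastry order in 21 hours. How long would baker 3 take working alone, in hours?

105 hours

Let baker 3's rate be r; then baker 2's rate is 4r, so together (4 + 1)r = 5r = 1/21.
Thus r = 1/105 per hour.
Baker 3 alone: 105 hours; baker 2 alone: 105/4 hours.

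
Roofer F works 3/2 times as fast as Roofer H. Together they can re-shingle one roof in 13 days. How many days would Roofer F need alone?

Let Roofer H's rate be r; then Roofer F's rate is (3/2)r, so together (3/2 + 1)r = (5/2)r = 1/13.
Thus r = 2/65 per day.
Roofer H alone: 65/2 days; Roofer F alone: 65/3 days.

65/3 days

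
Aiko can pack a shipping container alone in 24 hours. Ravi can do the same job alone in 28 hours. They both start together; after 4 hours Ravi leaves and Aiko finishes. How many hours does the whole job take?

144/7 hours

In the first 4 hours the combined rate is 13/168, so 13/42 of the job is done, leaving 29/42.
After Ravi leaves the rate is 1/24 per hour; the remaining 29/42 takes 116/7 hours.
Total = 4 + 116/7 = 144/7 hours.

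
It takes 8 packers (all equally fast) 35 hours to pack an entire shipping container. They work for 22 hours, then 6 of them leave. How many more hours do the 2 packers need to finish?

52 hours

One packer does 1/280 of the job per hour.
After 22 hours with 8 packers, 22/35 is done (13/35 left).
With 2 packers the rate is 2/280 = 1/140, so the rest takes 13/35 ÷ 1/140 = 52 hours.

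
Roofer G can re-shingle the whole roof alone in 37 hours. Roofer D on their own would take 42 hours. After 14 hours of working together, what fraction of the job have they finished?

79/111

Combined rate: 1/37 + 1/42 = (42 + 37)/1554 = 79/1554 per hour.
In 14 hours they complete 14·79/1554 = 79/111 of the job.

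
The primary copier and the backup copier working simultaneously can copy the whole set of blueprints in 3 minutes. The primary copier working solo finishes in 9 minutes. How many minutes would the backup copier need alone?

9/2 minutes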